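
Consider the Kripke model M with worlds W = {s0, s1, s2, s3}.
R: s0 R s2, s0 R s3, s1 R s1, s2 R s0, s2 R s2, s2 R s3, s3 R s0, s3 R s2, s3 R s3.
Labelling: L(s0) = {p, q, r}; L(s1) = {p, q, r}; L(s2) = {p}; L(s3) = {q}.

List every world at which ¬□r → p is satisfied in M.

s0, s1, s2

Let φ = ¬□r → p. Evaluate φ at each world:
  s0 (successors {s2, s3}): φ is true.
  s1 (successors {s1}): φ is true.
  s2 (successors {s0, s2, s3}): φ is true.
  s3 (successors {s0, s2, s3}): φ is false.
For instance, at s2:
  At s2: ¬□r is true, p is true, so ¬□r → p is true.
    At s2: □r is false, so ¬□r is true.
      At s2: □r requires r at every successor {s0, s2, s3}.
        r fails at s2, so □r is false at s2.
Satisfying worlds: {s0, s1, s2}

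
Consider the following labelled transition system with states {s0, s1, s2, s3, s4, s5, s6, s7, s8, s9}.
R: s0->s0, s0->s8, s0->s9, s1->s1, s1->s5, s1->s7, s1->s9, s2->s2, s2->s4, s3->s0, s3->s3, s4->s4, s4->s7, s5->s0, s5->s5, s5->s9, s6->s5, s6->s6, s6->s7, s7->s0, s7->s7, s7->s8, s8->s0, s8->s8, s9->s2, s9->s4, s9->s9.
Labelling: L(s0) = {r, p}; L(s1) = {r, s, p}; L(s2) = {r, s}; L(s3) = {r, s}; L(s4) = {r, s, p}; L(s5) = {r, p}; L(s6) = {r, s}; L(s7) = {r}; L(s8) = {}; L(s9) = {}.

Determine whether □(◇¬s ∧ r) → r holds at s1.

At s1: □(◇¬s ∧ r) is false, r is true, so □(◇¬s ∧ r) → r is true.
  At s1: □(◇¬s ∧ r) requires ◇¬s ∧ r at every successor {s1, s5, s7, s9}.
    ◇¬s ∧ r fails at s9, so □(◇¬s ∧ r) is false at s1.
      At s9: ◇¬s is true, r is false, so ◇¬s ∧ r is false.

Yes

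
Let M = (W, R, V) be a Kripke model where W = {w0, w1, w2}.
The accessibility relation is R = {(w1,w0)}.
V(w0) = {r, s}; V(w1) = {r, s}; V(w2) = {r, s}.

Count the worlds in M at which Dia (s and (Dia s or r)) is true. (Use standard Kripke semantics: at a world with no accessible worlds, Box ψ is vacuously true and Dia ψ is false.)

1

Recall that Dia ψ holds at a world iff ψ holds at some accessible world.
Let φ = Dia (s and (Dia s or r)). Evaluate φ at each world:
  w0 (successors ∅): φ is false.
  w1 (successors {w0}): φ is true.
  w2 (successors ∅): φ is false.
For instance, at w1:
  At w1: Dia (s and (Dia s or r)) requires s and (Dia s or r) at some successor in {w0}.
    s and (Dia s or r) holds at w0, so Dia (s and (Dia s or r)) is true at w1.
      At w0: s is true, Dia s or r is true, so s and (Dia s or r) is true.
Satisfying worlds: {w1}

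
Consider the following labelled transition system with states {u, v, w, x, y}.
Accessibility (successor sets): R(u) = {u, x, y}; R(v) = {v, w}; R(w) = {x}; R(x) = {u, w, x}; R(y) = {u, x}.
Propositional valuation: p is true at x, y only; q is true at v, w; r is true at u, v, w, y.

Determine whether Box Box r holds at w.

No

At w: Box Box r requires Box r at every successor {x}.
  Box r fails at x, so Box Box r is false at w.
    At x: Box r requires r at every successor {u, w, x}.
      r fails at x, so Box r is false at x.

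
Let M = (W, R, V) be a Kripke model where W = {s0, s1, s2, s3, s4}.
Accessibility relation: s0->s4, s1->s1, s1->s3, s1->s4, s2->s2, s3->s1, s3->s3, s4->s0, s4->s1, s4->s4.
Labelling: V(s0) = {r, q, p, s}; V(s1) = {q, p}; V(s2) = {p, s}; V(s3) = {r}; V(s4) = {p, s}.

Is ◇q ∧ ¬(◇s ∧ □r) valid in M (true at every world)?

No

Let φ = ◇q ∧ ¬(◇s ∧ □r). Evaluate φ at each world:
  s0 (successors {s4}): φ is false.
  s1 (successors {s1, s3, s4}): φ is true.
  s2 (successors {s2}): φ is false.
  s3 (successors {s1, s3}): φ is true.
  s4 (successors {s0, s1, s4}): φ is true.
Detail at s0 (counterexample):
  At s0: ◇q is false, ¬(◇s ∧ □r) is true, so ◇q ∧ ¬(◇s ∧ □r) is false.
    At s0: ◇q requires q at some successor in {s4}.
      At s4: q is false.
    So ◇q is false at s0.
    At s0: ◇s ∧ □r is false, so ¬(◇s ∧ □r) is true.
      At s0: ◇s is true, □r is false, so ◇s ∧ □r is false.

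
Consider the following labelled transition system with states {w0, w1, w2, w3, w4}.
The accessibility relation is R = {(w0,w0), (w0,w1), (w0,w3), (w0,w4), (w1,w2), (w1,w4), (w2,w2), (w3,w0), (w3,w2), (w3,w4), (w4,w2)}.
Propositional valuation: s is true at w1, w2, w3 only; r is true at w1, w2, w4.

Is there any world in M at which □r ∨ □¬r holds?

Recall that □ψ holds at a world iff ψ holds at every accessible world, and ◇ψ holds iff ψ holds at some accessible world.
Let φ = □r ∨ □¬r. Evaluate φ at each world:
  w0 (successors {w0, w1, w3, w4}): φ is false.
  w1 (successors {w2, w4}): φ is true.
  w2 (successors {w2}): φ is true.
  w3 (successors {w0, w2, w4}): φ is false.
  w4 (successors {w2}): φ is true.
Detail at w1 (witness):
  At w1: □r is true, □¬r is false, so □r ∨ □¬r is true.
    At w1: □r requires r at every successor {w2, w4}.
      At w2: r is true.
      At w4: r is true.
    So □r is true at w1.
    At w1: □¬r requires ¬r at every successor {w2, w4}.
      ¬r fails at w2, so □¬r is false at w1.

Yes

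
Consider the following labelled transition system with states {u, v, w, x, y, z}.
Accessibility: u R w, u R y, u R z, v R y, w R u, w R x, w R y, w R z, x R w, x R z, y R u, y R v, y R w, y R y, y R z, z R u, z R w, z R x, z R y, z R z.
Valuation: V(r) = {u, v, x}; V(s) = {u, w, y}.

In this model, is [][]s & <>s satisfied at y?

At y: [][]s is false, <>s is true, so [][]s & <>s is false.
  At y: [][]s requires []s at every successor {u, v, w, y, z}.
    []s fails at u, so [][]s is false at y.
      At u: []s requires s at every successor {w, y, z}.
        s fails at z, so []s is false at u.
  At y: <>s requires s at some successor in {u, v, w, y, z}.
    s holds at u, so <>s is true at y.

No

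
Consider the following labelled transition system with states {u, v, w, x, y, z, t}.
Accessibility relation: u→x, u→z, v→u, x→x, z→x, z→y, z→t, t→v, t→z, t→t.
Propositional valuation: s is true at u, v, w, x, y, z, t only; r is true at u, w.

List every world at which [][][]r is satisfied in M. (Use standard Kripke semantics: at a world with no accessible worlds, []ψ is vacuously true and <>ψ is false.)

w, y

Let φ = [][][]r. Evaluate φ at each world:
  u (successors {x, z}): φ is false.
  v (successors {u}): φ is false.
  w (successors ∅): φ is true.
  x (successors {x}): φ is false.
  y (successors ∅): φ is true.
  z (successors {x, y, t}): φ is false.
  t (successors {v, z, t}): φ is false.
For instance, at t:
  At t: [][][]r requires [][]r at every successor {v, z, t}.
    [][]r fails at v, so [][][]r is false at t.
      At v: [][]r requires []r at every successor {u}.
        []r fails at u, so [][]r is false at v.
Satisfying worlds: {w, y}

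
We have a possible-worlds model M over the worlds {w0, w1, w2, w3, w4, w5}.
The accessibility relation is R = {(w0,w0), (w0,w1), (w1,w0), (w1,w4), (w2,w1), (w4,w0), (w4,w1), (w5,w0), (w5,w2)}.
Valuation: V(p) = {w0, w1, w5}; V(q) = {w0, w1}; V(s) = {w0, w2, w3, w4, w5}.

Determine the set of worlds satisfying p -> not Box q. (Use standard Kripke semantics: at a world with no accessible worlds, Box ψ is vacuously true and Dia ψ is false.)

w1, w2, w3, w4, w5

Recall that Box ψ holds at a world iff ψ holds at every accessible world, and Dia ψ holds iff ψ holds at some accessible world.
Let φ = p -> not Box q. Evaluate φ at each world:
  w0 (successors {w0, w1}): φ is false.
  w1 (successors {w0, w4}): φ is true.
  w2 (successors {w1}): φ is true.
  w3 (successors ∅): φ is true.
  w4 (successors {w0, w1}): φ is true.
  w5 (successors {w0, w2}): φ is true.
For instance, at w5:
  At w5: p is true, not Box q is true, so p -> not Box q is true.
    At w5: Box q is false, so not Box q is true.
      At w5: Box q requires q at every successor {w0, w2}.
        q fails at w2, so Box q is false at w5.
Satisfying worlds: {w1, w2, w3, w4, w5}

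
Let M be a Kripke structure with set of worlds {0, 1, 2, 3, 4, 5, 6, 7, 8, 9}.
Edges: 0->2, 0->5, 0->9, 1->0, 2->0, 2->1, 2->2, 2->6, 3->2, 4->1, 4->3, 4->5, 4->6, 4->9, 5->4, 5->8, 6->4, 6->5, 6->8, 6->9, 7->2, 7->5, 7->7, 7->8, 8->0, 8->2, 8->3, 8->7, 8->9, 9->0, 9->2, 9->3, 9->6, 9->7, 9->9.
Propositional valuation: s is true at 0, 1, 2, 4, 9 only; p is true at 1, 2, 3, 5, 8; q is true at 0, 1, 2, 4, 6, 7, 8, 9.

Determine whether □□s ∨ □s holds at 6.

At 6: □□s is false, □s is false, so □□s ∨ □s is false.
  At 6: □□s requires □s at every successor {4, 5, 8, 9}.
    □s fails at 4, so □□s is false at 6.
      At 4: □s requires s at every successor {1, 3, 5, 6, 9}.
        s fails at 3, so □s is false at 4.
  At 6: □s requires s at every successor {4, 5, 8, 9}.
    s fails at 5, so □s is false at 6.

No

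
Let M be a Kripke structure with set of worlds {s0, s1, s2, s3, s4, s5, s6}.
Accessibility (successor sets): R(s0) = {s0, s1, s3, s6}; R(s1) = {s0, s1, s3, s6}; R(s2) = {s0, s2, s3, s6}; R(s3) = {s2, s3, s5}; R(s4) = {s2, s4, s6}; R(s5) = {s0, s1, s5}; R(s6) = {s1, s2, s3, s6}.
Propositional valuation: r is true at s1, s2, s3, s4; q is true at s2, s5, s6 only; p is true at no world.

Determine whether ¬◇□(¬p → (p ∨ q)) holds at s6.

Recall that □ψ holds at a world iff ψ holds at every accessible world, and ◇ψ holds iff ψ holds at some accessible world.
At s6: ◇□(¬p → (p ∨ q)) is false, so ¬◇□(¬p → (p ∨ q)) is true.
  At s6: ◇□(¬p → (p ∨ q)) requires □(¬p → (p ∨ q)) at some successor in {s1, s2, s3, s6}.
    At s1: □(¬p → (p ∨ q)) is false.
    At s2: □(¬p → (p ∨ q)) is false.
    At s3: □(¬p → (p ∨ q)) is false.
    At s6: □(¬p → (p ∨ q)) is false.
  So ◇□(¬p → (p ∨ q)) is false at s6.

Yes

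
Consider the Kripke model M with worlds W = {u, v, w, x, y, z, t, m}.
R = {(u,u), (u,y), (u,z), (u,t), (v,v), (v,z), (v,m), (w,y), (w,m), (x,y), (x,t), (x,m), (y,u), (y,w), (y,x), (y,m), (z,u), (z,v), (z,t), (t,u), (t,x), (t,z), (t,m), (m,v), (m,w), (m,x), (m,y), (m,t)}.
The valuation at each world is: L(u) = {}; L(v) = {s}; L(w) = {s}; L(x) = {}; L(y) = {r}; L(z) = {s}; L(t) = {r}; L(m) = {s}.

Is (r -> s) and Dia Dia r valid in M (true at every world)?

Recall that Dia ψ holds at a world iff ψ holds at some accessible world.
Let φ = (r -> s) and Dia Dia r. Evaluate φ at each world:
  u (successors {u, y, z, t}): φ is true.
  v (successors {v, z, m}): φ is true.
  w (successors {y, m}): φ is true.
  x (successors {y, t, m}): φ is true.
  y (successors {u, w, x, m}): φ is false.
  z (successors {u, v, t}): φ is true.
  t (successors {u, x, z, m}): φ is false.
  m (successors {v, w, x, y, t}): φ is true.
Detail at y (counterexample):
  At y: r -> s is false, Dia Dia r is true, so (r -> s) and Dia Dia r is false.
    At y: Dia Dia r requires Dia r at some successor in {u, w, x, m}.
      Dia r holds at u, so Dia Dia r is true at y.

No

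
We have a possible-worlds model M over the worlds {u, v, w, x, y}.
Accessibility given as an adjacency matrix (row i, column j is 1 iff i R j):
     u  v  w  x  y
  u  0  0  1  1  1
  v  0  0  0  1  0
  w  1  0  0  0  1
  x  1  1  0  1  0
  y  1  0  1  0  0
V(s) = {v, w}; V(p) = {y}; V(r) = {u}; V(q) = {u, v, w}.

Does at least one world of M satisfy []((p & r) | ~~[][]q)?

No

Recall that []ψ holds at a world iff ψ holds at every accessible world, and <>ψ holds iff ψ holds at some accessible world.
Let φ = []((p & r) | ~~[][]q). Evaluate φ at each world:
  u (successors {w, x, y}): φ is false.
  v (successors {x}): φ is false.
  w (successors {u, y}): φ is false.
  x (successors {u, v, x}): φ is false.
  y (successors {u, w}): φ is false.
For instance, at x:
  At x: []((p & r) | ~~[][]q) requires (p & r) | ~~[][]q at every successor {u, v, x}.
    (p & r) | ~~[][]q fails at u, so []((p & r) | ~~[][]q) is false at x.
      At u: p & r is false, ~~[][]q is false, so (p & r) | ~~[][]q is false.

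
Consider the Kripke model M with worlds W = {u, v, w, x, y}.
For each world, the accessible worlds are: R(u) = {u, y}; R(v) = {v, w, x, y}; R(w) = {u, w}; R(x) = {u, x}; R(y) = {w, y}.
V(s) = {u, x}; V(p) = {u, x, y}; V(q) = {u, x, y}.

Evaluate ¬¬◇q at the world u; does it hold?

At u: ¬◇q is false, so ¬¬◇q is true.
  At u: ◇q is true, so ¬◇q is false.
    At u: ◇q requires q at some successor in {u, y}.
      q holds at u, so ◇q is true at u.

Yes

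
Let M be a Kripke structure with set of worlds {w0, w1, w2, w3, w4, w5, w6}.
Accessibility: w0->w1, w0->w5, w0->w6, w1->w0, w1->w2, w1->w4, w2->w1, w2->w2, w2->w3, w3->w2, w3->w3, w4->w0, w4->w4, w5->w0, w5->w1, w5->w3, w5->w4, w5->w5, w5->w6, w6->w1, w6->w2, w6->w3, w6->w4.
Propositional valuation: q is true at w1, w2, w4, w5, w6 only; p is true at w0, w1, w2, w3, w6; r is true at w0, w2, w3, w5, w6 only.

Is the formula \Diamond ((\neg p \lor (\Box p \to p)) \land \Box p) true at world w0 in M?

At w0: \Diamond ((\neg p \lor (\Box p \to p)) \land \Box p) requires (\neg p \lor (\Box p \to p)) \land \Box p at some successor in {w1, w5, w6}.
  At w1: (\neg p \lor (\Box p \to p)) \land \Box p is false.
  At w5: (\neg p \lor (\Box p \to p)) \land \Box p is false.
  At w6: (\neg p \lor (\Box p \to p)) \land \Box p is false.
So \Diamond ((\neg p \lor (\Box p \to p)) \land \Box p) is false at w0.

No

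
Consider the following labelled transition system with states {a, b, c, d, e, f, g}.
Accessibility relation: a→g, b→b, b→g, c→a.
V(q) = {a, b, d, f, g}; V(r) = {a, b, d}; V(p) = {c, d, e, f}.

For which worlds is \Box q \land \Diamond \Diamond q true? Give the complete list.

Let φ = \Box q \land \Diamond \Diamond q. Evaluate φ at each world:
  a (successors {g}): φ is false.
  b (successors {b, g}): φ is true.
  c (successors {a}): φ is true.
  d (successors ∅): φ is false.
  e (successors ∅): φ is false.
  f (successors ∅): φ is false.
  g (successors ∅): φ is false.
For instance, at b:
  At b: \Box q is true, \Diamond \Diamond q is true, so \Box q \land \Diamond \Diamond q is true.
    At b: \Box q requires q at every successor {b, g}.
      At b: q is true.
      At g: q is true.
    So \Box q is true at b.
    At b: \Diamond \Diamond q requires \Diamond q at some successor in {b, g}.
      \Diamond q holds at b, so \Diamond \Diamond q is true at b.
Satisfying worlds: {b, c}

b, c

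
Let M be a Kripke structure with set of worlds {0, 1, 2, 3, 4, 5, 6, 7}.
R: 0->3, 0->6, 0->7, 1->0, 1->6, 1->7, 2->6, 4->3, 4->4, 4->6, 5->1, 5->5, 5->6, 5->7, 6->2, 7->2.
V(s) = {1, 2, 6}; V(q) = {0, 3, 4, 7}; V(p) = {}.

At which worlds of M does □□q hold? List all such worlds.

Let φ = □□q. Evaluate φ at each world:
  0 (successors {3, 6, 7}): φ is false.
  1 (successors {0, 6, 7}): φ is false.
  2 (successors {6}): φ is false.
  3 (successors ∅): φ is true.
  4 (successors {3, 4, 6}): φ is false.
  5 (successors {1, 5, 6, 7}): φ is false.
  6 (successors {2}): φ is false.
  7 (successors {2}): φ is false.
For instance, at 0:
  At 0: □□q requires □q at every successor {3, 6, 7}.
    □q fails at 6, so □□q is false at 0.
      At 6: □q requires q at every successor {2}.
        q fails at 2, so □q is false at 6.
Satisfying worlds: {3}

3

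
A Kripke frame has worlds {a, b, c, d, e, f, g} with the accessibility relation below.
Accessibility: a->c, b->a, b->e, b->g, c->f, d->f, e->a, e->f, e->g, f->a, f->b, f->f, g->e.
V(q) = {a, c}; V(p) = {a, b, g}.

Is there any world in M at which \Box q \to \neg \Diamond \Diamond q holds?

Let φ = \Box q \to \neg \Diamond \Diamond q. Evaluate φ at each world:
  a (successors {c}): φ is true.
  b (successors {a, e, g}): φ is true.
  c (successors {f}): φ is true.
  d (successors {f}): φ is true.
  e (successors {a, f, g}): φ is true.
  f (successors {a, b, f}): φ is true.
  g (successors {e}): φ is true.
Detail at a (witness):
  At a: \Box q is true, \neg \Diamond \Diamond q is true, so \Box q \to \neg \Diamond \Diamond q is true.
    At a: \Box q requires q at every successor {c}.
      At c: q is true.
    So \Box q is true at a.
    At a: \Diamond \Diamond q is false, so \neg \Diamond \Diamond q is true.
      At a: \Diamond \Diamond q requires \Diamond q at some successor in {c}.
        At c: \Diamond q is false.
      So \Diamond \Diamond q is false at a.

Yes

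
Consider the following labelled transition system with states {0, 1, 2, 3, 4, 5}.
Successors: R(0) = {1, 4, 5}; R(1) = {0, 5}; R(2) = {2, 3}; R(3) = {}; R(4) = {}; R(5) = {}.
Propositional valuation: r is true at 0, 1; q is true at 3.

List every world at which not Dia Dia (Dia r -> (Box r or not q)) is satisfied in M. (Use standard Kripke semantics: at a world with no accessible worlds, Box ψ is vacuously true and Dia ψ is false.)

3, 4, 5

Let φ = not Dia Dia (Dia r -> (Box r or not q)). Evaluate φ at each world:
  0 (successors {1, 4, 5}): φ is false.
  1 (successors {0, 5}): φ is false.
  2 (successors {2, 3}): φ is false.
  3 (successors ∅): φ is true.
  4 (successors ∅): φ is true.
  5 (successors ∅): φ is true.
For instance, at 1:
  At 1: Dia Dia (Dia r -> (Box r or not q)) is true, so not Dia Dia (Dia r -> (Box r or not q)) is false.
    At 1: Dia Dia (Dia r -> (Box r or not q)) requires Dia (Dia r -> (Box r or not q)) at some successor in {0, 5}.
      Dia (Dia r -> (Box r or not q)) holds at 0, so Dia Dia (Dia r -> (Box r or not q)) is true at 1.
Satisfying worlds: {3, 4, 5}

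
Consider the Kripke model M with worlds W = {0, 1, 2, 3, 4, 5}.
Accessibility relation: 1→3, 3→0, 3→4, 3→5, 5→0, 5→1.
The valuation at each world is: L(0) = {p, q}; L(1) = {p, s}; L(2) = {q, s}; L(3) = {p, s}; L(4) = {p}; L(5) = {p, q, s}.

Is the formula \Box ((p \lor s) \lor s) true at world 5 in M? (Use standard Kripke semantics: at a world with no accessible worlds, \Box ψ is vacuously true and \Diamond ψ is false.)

Yes

At 5: \Box ((p \lor s) \lor s) requires (p \lor s) \lor s at every successor {0, 1}.
  At 0: (p \lor s) \lor s is true.
  At 1: (p \lor s) \lor s is true.
So \Box ((p \lor s) \lor s) is true at 5.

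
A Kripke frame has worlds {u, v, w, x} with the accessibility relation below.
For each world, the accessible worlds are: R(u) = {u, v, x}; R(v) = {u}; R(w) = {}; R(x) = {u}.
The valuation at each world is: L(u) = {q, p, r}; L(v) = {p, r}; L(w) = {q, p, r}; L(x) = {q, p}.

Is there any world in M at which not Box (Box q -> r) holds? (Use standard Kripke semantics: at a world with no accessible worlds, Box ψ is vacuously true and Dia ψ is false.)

Yes

Let φ = not Box (Box q -> r). Evaluate φ at each world:
  u (successors {u, v, x}): φ is true.
  v (successors {u}): φ is false.
  w (successors ∅): φ is false.
  x (successors {u}): φ is false.
Detail at u (witness):
  At u: Box (Box q -> r) is false, so not Box (Box q -> r) is true.
    At u: Box (Box q -> r) requires Box q -> r at every successor {u, v, x}.
      Box q -> r fails at x, so Box (Box q -> r) is false at u.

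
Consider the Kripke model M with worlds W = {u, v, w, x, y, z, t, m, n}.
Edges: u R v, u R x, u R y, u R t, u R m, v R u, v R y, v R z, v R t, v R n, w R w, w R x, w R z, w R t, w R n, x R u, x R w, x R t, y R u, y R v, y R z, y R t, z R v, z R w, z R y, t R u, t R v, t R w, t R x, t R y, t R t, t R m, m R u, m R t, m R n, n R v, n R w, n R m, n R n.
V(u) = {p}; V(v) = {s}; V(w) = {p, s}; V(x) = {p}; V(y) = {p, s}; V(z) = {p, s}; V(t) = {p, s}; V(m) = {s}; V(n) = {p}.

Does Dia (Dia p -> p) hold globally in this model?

Yes

Let φ = Dia (Dia p -> p). Evaluate φ at each world:
  u (successors {v, x, y, t, m}): φ is true.
  v (successors {u, y, z, t, n}): φ is true.
  w (successors {w, x, z, t, n}): φ is true.
  x (successors {u, w, t}): φ is true.
  y (successors {u, v, z, t}): φ is true.
  z (successors {v, w, y}): φ is true.
  t (successors {u, v, w, x, y, t, m}): φ is true.
  m (successors {u, t, n}): φ is true.
  n (successors {v, w, m, n}): φ is true.
For instance, at z:
  At z: Dia (Dia p -> p) requires Dia p -> p at some successor in {v, w, y}.
    Dia p -> p holds at w, so Dia (Dia p -> p) is true at z.
      At w: Dia p is true, p is true, so Dia p -> p is true.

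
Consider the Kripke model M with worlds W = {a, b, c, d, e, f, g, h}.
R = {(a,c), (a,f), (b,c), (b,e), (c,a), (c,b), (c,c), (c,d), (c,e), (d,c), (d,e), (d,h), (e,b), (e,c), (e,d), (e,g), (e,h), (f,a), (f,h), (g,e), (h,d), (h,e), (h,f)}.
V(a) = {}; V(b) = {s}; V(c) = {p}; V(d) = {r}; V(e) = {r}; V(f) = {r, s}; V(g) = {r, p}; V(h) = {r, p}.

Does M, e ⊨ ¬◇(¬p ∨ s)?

At e: ◇(¬p ∨ s) is true, so ¬◇(¬p ∨ s) is false.
  At e: ◇(¬p ∨ s) requires ¬p ∨ s at some successor in {b, c, d, g, h}.
    ¬p ∨ s holds at b, so ◇(¬p ∨ s) is true at e.

No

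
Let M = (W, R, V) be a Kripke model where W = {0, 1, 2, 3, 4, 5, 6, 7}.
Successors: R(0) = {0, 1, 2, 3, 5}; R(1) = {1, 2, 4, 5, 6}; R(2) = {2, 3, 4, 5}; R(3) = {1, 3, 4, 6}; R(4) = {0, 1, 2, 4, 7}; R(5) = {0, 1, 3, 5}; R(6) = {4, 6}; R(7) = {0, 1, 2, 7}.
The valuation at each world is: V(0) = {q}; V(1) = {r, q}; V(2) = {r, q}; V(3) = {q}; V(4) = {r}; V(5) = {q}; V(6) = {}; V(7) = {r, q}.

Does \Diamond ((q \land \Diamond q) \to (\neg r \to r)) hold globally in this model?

Let φ = \Diamond ((q \land \Diamond q) \to (\neg r \to r)). Evaluate φ at each world:
  0 (successors {0, 1, 2, 3, 5}): φ is true.
  1 (successors {1, 2, 4, 5, 6}): φ is true.
  2 (successors {2, 3, 4, 5}): φ is true.
  3 (successors {1, 3, 4, 6}): φ is true.
  4 (successors {0, 1, 2, 4, 7}): φ is true.
  5 (successors {0, 1, 3, 5}): φ is true.
  6 (successors {4, 6}): φ is true.
  7 (successors {0, 1, 2, 7}): φ is true.
For instance, at 6:
  At 6: \Diamond ((q \land \Diamond q) \to (\neg r \to r)) requires (q \land \Diamond q) \to (\neg r \to r) at some successor in {4, 6}.
    (q \land \Diamond q) \to (\neg r \to r) holds at 4, so \Diamond ((q \land \Diamond q) \to (\neg r \to r)) is true at 6.
      At 4: q \land \Diamond q is false, \neg r \to r is true, so (q \land \Diamond q) \to (\neg r \to r) is true.

Yes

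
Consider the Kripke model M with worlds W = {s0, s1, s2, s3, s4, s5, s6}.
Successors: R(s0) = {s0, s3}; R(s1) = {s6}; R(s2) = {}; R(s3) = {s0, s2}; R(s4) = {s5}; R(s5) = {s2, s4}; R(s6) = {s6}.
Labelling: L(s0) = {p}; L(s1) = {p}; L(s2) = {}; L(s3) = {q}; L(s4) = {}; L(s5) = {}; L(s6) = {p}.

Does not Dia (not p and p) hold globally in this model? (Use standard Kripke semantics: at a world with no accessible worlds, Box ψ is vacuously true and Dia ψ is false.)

Let φ = not Dia (not p and p). Evaluate φ at each world:
  s0 (successors {s0, s3}): φ is true.
  s1 (successors {s6}): φ is true.
  s2 (successors ∅): φ is true.
  s3 (successors {s0, s2}): φ is true.
  s4 (successors {s5}): φ is true.
  s5 (successors {s2, s4}): φ is true.
  s6 (successors {s6}): φ is true.
For instance, at s3:
  At s3: Dia (not p and p) is false, so not Dia (not p and p) is true.
    At s3: Dia (not p and p) requires not p and p at some successor in {s0, s2}.
      At s0: not p and p is false.
      At s2: not p and p is false.
    So Dia (not p and p) is false at s3.

Yes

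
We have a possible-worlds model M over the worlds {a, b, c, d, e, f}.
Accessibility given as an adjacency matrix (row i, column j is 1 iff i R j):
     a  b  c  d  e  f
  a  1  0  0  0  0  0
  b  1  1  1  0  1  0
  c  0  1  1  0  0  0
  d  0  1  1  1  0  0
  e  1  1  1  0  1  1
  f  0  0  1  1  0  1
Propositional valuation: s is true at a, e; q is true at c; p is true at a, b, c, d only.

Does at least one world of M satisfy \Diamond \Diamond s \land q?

Yes

Recall that \Diamond ψ holds at a world iff ψ holds at some accessible world.
Let φ = \Diamond \Diamond s \land q. Evaluate φ at each world:
  a (successors {a}): φ is false.
  b (successors {a, b, c, e}): φ is false.
  c (successors {b, c}): φ is true.
  d (successors {b, c, d}): φ is false.
  e (successors {a, b, c, e, f}): φ is false.
  f (successors {c, d, f}): φ is false.
Detail at c (witness):
  At c: \Diamond \Diamond s is true, q is true, so \Diamond \Diamond s \land q is true.
    At c: \Diamond \Diamond s requires \Diamond s at some successor in {b, c}.
      \Diamond s holds at b, so \Diamond \Diamond s is true at c.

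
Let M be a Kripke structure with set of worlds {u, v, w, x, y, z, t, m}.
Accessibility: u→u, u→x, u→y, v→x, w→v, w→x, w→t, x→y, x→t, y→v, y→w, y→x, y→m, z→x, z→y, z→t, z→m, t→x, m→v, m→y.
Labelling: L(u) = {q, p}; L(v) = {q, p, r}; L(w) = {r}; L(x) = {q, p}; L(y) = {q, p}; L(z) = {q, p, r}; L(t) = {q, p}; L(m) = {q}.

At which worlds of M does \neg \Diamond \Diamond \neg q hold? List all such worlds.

v, w, y, t

Let φ = \neg \Diamond \Diamond \neg q. Evaluate φ at each world:
  u (successors {u, x, y}): φ is false.
  v (successors {x}): φ is true.
  w (successors {v, x, t}): φ is true.
  x (successors {y, t}): φ is false.
  y (successors {v, w, x, m}): φ is true.
  z (successors {x, y, t, m}): φ is false.
  t (successors {x}): φ is true.
  m (successors {v, y}): φ is false.
For instance, at v:
  At v: \Diamond \Diamond \neg q is false, so \neg \Diamond \Diamond \neg q is true.
    At v: \Diamond \Diamond \neg q requires \Diamond \neg q at some successor in {x}.
      At x: \Diamond \neg q is false.
    So \Diamond \Diamond \neg q is false at v.
Satisfying worlds: {v, w, y, t}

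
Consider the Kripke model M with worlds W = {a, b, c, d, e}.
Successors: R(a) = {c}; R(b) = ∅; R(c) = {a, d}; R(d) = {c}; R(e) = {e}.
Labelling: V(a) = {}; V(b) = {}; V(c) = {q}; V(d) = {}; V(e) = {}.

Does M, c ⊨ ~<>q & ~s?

Yes

Recall that <>ψ holds at a world iff ψ holds at some accessible world.
At c: ~<>q is true, ~s is true, so ~<>q & ~s is true.
  At c: <>q is false, so ~<>q is true.
    At c: <>q requires q at some successor in {a, d}.
      At a: q is false.
      At d: q is false.
    So <>q is false at c.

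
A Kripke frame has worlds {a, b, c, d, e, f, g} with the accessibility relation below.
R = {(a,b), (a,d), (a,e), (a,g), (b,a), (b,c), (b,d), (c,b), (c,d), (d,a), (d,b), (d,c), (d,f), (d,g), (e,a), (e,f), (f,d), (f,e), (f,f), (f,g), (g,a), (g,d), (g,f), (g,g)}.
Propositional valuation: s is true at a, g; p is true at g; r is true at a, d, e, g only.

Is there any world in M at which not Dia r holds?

No

Recall that Dia ψ holds at a world iff ψ holds at some accessible world.
Let φ = not Dia r. Evaluate φ at each world:
  a (successors {b, d, e, g}): φ is false.
  b (successors {a, c, d}): φ is false.
  c (successors {b, d}): φ is false.
  d (successors {a, b, c, f, g}): φ is false.
  e (successors {a, f}): φ is false.
  f (successors {d, e, f, g}): φ is false.
  g (successors {a, d, f, g}): φ is false.
For instance, at b:
  At b: Dia r is true, so not Dia r is false.
    At b: Dia r requires r at some successor in {a, c, d}.
      r holds at a, so Dia r is true at b.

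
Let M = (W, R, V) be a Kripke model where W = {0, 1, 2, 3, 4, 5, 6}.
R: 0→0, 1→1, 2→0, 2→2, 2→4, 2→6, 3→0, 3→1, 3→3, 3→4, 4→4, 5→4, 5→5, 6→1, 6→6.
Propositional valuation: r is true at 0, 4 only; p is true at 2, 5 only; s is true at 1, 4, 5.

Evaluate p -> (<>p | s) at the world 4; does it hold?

At 4: p is false, <>p | s is true, so p -> (<>p | s) is true.
  At 4: <>p is false, s is true, so <>p | s is true.
    At 4: <>p requires p at some successor in {4}.
      At 4: p is false.
    So <>p is false at 4.

Yes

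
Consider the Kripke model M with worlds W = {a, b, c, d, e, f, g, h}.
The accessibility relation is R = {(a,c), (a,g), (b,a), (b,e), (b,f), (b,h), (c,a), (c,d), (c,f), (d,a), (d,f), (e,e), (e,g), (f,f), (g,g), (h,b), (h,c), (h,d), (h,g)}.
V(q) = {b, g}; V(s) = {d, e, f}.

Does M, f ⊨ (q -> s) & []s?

Yes

At f: q -> s is true, []s is true, so (q -> s) & []s is true.
  At f: []s requires s at every successor {f}.
    At f: s is true.
  So []s is true at f.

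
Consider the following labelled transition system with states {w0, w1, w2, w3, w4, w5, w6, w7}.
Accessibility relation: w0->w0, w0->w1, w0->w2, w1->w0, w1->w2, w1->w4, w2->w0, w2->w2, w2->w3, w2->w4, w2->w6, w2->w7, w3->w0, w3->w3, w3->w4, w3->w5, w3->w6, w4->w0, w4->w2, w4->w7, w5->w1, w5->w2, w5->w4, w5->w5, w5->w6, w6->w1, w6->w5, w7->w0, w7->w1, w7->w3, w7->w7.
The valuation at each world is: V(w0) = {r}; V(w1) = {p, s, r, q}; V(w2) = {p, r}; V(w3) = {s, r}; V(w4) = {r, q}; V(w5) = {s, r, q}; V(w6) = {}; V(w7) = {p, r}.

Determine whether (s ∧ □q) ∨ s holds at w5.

At w5: s ∧ □q is false, s is true, so (s ∧ □q) ∨ s is true.
  At w5: s is true, □q is false, so s ∧ □q is false.
    At w5: □q requires q at every successor {w1, w2, w4, w5, w6}.
      q fails at w2, so □q is false at w5.

Yes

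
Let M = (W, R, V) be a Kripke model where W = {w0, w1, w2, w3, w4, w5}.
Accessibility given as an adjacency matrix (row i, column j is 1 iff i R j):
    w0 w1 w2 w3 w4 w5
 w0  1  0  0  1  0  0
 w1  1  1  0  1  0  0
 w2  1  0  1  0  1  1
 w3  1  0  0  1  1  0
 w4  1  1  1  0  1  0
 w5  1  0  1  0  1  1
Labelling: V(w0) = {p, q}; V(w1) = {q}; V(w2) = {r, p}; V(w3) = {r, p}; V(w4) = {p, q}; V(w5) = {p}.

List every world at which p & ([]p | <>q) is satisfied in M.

Let φ = p & ([]p | <>q). Evaluate φ at each world:
  w0 (successors {w0, w3}): φ is true.
  w1 (successors {w0, w1, w3}): φ is false.
  w2 (successors {w0, w2, w4, w5}): φ is true.
  w3 (successors {w0, w3, w4}): φ is true.
  w4 (successors {w0, w1, w2, w4}): φ is true.
  w5 (successors {w0, w2, w4, w5}): φ is true.
For instance, at w2:
  At w2: p is true, []p | <>q is true, so p & ([]p | <>q) is true.
    At w2: []p is true, <>q is true, so []p | <>q is true.
      At w2: []p requires p at every successor {w0, w2, w4, w5}.
        At w0: p is true.
        At w2: p is true.
        At w4: p is true.
        At w5: p is true.
      So []p is true at w2.
      At w2: <>q requires q at some successor in {w0, w2, w4, w5}.
        q holds at w0, so <>q is true at w2.
Satisfying worlds: {w0, w2, w3, w4, w5}

w0, w2, w3, w4, w5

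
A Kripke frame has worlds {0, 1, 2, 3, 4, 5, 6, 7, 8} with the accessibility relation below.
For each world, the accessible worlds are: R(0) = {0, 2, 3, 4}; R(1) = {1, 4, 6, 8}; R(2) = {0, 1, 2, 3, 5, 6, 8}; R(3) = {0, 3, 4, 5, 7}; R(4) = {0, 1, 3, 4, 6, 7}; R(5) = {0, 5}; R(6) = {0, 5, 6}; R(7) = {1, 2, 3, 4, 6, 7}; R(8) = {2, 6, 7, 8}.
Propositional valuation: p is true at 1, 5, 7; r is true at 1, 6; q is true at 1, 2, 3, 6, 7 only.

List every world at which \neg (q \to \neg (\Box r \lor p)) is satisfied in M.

Let φ = \neg (q \to \neg (\Box r \lor p)). Evaluate φ at each world:
  0 (successors {0, 2, 3, 4}): φ is false.
  1 (successors {1, 4, 6, 8}): φ is true.
  2 (successors {0, 1, 2, 3, 5, 6, 8}): φ is false.
  3 (successors {0, 3, 4, 5, 7}): φ is false.
  4 (successors {0, 1, 3, 4, 6, 7}): φ is false.
  5 (successors {0, 5}): φ is false.
  6 (successors {0, 5, 6}): φ is false.
  7 (successors {1, 2, 3, 4, 6, 7}): φ is true.
  8 (successors {2, 6, 7, 8}): φ is false.
For instance, at 0:
  At 0: q \to \neg (\Box r \lor p) is true, so \neg (q \to \neg (\Box r \lor p)) is false.
    At 0: q is false, \neg (\Box r \lor p) is true, so q \to \neg (\Box r \lor p) is true.
      At 0: \Box r \lor p is false, so \neg (\Box r \lor p) is true.
Satisfying worlds: {1, 7}

1, 7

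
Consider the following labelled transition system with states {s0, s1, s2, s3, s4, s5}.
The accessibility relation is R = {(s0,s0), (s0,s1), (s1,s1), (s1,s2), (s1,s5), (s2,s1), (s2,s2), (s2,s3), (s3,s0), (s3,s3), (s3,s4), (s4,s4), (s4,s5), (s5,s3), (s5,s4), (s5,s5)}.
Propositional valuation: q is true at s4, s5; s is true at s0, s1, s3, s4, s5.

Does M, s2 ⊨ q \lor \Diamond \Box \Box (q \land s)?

No

At s2: q is false, \Diamond \Box \Box (q \land s) is false, so q \lor \Diamond \Box \Box (q \land s) is false.
  At s2: \Diamond \Box \Box (q \land s) requires \Box \Box (q \land s) at some successor in {s1, s2, s3}.
    At s1: \Box \Box (q \land s) is false.
    At s2: \Box \Box (q \land s) is false.
    At s3: \Box \Box (q \land s) is false.
  So \Diamond \Box \Box (q \land s) is false at s2.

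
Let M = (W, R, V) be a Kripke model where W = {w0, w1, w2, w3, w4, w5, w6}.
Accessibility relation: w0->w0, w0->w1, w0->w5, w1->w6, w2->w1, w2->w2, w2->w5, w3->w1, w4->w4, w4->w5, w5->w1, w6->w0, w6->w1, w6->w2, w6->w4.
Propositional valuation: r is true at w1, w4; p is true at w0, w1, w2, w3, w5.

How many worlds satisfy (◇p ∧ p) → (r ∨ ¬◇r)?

3

Let φ = (◇p ∧ p) → (r ∨ ¬◇r). Evaluate φ at each world:
  w0 (successors {w0, w1, w5}): φ is false.
  w1 (successors {w6}): φ is true.
  w2 (successors {w1, w2, w5}): φ is false.
  w3 (successors {w1}): φ is false.
  w4 (successors {w4, w5}): φ is true.
  w5 (successors {w1}): φ is false.
  w6 (successors {w0, w1, w2, w4}): φ is true.
For instance, at w1:
  At w1: ◇p ∧ p is false, r ∨ ¬◇r is true, so (◇p ∧ p) → (r ∨ ¬◇r) is true.
    At w1: ◇p is false, p is true, so ◇p ∧ p is false.
      At w1: ◇p requires p at some successor in {w6}.
        At w6: p is false.
      So ◇p is false at w1.
    At w1: r is true, ¬◇r is true, so r ∨ ¬◇r is true.
      At w1: ◇r is false, so ¬◇r is true.
Satisfying worlds: {w1, w4, w6}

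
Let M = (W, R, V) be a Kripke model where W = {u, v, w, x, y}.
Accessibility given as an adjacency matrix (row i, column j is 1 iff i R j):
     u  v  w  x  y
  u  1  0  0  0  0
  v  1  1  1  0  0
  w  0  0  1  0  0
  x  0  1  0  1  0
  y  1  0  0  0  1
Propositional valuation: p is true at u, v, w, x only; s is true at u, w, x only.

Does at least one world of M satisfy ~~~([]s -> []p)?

Recall that []ψ holds at a world iff ψ holds at every accessible world, and <>ψ holds iff ψ holds at some accessible world.
Let φ = ~~~([]s -> []p). Evaluate φ at each world:
  u (successors {u}): φ is false.
  v (successors {u, v, w}): φ is false.
  w (successors {w}): φ is false.
  x (successors {v, x}): φ is false.
  y (successors {u, y}): φ is false.
For instance, at x:
  At x: ~~([]s -> []p) is true, so ~~~([]s -> []p) is false.
    At x: ~([]s -> []p) is false, so ~~([]s -> []p) is true.
      At x: []s -> []p is true, so ~([]s -> []p) is false.

No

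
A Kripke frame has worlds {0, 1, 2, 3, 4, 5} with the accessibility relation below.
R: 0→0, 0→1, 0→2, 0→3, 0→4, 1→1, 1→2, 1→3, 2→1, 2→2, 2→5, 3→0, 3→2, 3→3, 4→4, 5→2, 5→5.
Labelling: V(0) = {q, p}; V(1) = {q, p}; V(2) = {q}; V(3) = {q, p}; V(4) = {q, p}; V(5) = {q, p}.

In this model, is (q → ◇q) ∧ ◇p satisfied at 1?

Yes

At 1: q → ◇q is true, ◇p is true, so (q → ◇q) ∧ ◇p is true.
  At 1: q is true, ◇q is true, so q → ◇q is true.
    At 1: ◇q requires q at some successor in {1, 2, 3}.
      q holds at 1, so ◇q is true at 1.
  At 1: ◇p requires p at some successor in {1, 2, 3}.
    p holds at 1, so ◇p is true at 1.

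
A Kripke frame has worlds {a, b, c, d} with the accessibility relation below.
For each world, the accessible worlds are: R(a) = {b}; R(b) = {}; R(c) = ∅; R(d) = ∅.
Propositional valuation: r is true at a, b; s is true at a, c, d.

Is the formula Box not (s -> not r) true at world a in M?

Recall that Box ψ holds at a world iff ψ holds at every accessible world, and Dia ψ holds iff ψ holds at some accessible world.
At a: Box not (s -> not r) requires not (s -> not r) at every successor {b}.
  not (s -> not r) fails at b, so Box not (s -> not r) is false at a.

No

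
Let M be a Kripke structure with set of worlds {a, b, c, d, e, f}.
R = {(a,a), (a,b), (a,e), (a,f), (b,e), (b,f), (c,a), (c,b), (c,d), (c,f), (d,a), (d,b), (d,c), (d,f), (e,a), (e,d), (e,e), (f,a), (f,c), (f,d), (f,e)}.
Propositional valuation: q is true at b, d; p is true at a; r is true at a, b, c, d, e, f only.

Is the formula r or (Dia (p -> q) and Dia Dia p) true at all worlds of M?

Let φ = r or (Dia (p -> q) and Dia Dia p). Evaluate φ at each world:
  a (successors {a, b, e, f}): φ is true.
  b (successors {e, f}): φ is true.
  c (successors {a, b, d, f}): φ is true.
  d (successors {a, b, c, f}): φ is true.
  e (successors {a, d, e}): φ is true.
  f (successors {a, c, d, e}): φ is true.
For instance, at c:
  At c: r is true, Dia (p -> q) and Dia Dia p is true, so r or (Dia (p -> q) and Dia Dia p) is true.
    At c: Dia (p -> q) is true, Dia Dia p is true, so Dia (p -> q) and Dia Dia p is true.
      At c: Dia (p -> q) requires p -> q at some successor in {a, b, d, f}.
        p -> q holds at b, so Dia (p -> q) is true at c.
      At c: Dia Dia p requires Dia p at some successor in {a, b, d, f}.
        Dia p holds at a, so Dia Dia p is true at c.

Yes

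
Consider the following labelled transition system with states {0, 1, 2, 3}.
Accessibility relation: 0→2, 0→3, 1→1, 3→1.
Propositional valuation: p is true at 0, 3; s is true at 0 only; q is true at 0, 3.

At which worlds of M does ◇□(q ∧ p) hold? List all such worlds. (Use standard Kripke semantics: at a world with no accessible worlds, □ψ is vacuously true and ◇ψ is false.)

0

Let φ = ◇□(q ∧ p). Evaluate φ at each world:
  0 (successors {2, 3}): φ is true.
  1 (successors {1}): φ is false.
  2 (successors ∅): φ is false.
  3 (successors {1}): φ is false.
For instance, at 0:
  At 0: ◇□(q ∧ p) requires □(q ∧ p) at some successor in {2, 3}.
    □(q ∧ p) holds at 2, so ◇□(q ∧ p) is true at 0.
      At 2: no accessible worlds, so □(q ∧ p) holds vacuously.
Satisfying worlds: {0}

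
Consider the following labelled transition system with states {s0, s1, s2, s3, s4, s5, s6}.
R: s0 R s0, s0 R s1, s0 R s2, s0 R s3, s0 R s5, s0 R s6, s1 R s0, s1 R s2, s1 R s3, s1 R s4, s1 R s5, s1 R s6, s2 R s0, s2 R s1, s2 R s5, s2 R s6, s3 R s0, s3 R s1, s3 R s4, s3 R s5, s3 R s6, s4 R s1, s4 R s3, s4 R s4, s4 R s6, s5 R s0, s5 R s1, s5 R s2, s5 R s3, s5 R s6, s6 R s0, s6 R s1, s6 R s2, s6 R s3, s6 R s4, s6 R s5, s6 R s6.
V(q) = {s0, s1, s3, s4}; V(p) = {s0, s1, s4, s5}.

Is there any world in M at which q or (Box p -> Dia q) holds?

Let φ = q or (Box p -> Dia q). Evaluate φ at each world:
  s0 (successors {s0, s1, s2, s3, s5, s6}): φ is true.
  s1 (successors {s0, s2, s3, s4, s5, s6}): φ is true.
  s2 (successors {s0, s1, s5, s6}): φ is true.
  s3 (successors {s0, s1, s4, s5, s6}): φ is true.
  s4 (successors {s1, s3, s4, s6}): φ is true.
  s5 (successors {s0, s1, s2, s3, s6}): φ is true.
  s6 (successors {s0, s1, s2, s3, s4, s5, s6}): φ is true.
Detail at s0 (witness):
  At s0: q is true, Box p -> Dia q is true, so q or (Box p -> Dia q) is true.
    At s0: Box p is false, Dia q is true, so Box p -> Dia q is true.
      At s0: Box p requires p at every successor {s0, s1, s2, s3, s5, s6}.
        p fails at s2, so Box p is false at s0.
      At s0: Dia q requires q at some successor in {s0, s1, s2, s3, s5, s6}.
        q holds at s0, so Dia q is true at s0.

Yes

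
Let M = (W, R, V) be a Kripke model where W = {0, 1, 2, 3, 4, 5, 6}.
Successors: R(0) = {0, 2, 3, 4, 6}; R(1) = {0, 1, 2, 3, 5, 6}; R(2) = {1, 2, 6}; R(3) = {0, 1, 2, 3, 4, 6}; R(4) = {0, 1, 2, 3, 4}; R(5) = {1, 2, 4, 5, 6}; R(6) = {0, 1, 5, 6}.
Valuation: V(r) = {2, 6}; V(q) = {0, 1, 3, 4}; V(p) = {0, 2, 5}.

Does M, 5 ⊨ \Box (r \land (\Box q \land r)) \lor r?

At 5: \Box (r \land (\Box q \land r)) is false, r is false, so \Box (r \land (\Box q \land r)) \lor r is false.
  At 5: \Box (r \land (\Box q \land r)) requires r \land (\Box q \land r) at every successor {1, 2, 4, 5, 6}.
    r \land (\Box q \land r) fails at 1, so \Box (r \land (\Box q \land r)) is false at 5.
      At 1: r is false, \Box q \land r is false, so r \land (\Box q \land r) is false.

No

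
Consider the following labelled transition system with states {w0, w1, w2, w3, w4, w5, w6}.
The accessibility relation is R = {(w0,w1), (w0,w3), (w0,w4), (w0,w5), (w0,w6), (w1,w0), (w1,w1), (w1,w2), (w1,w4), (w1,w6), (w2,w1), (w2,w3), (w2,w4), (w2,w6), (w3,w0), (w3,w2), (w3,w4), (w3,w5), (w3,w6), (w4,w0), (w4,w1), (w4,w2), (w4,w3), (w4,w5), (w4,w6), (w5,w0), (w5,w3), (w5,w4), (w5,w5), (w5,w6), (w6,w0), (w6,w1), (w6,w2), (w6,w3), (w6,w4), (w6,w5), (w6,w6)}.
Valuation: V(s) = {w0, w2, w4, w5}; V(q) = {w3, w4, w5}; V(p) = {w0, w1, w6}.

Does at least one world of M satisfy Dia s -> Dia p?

Recall that Dia ψ holds at a world iff ψ holds at some accessible world.
Let φ = Dia s -> Dia p. Evaluate φ at each world:
  w0 (successors {w1, w3, w4, w5, w6}): φ is true.
  w1 (successors {w0, w1, w2, w4, w6}): φ is true.
  w2 (successors {w1, w3, w4, w6}): φ is true.
  w3 (successors {w0, w2, w4, w5, w6}): φ is true.
  w4 (successors {w0, w1, w2, w3, w5, w6}): φ is true.
  w5 (successors {w0, w3, w4, w5, w6}): φ is true.
  w6 (successors {w0, w1, w2, w3, w4, w5, w6}): φ is true.
Detail at w0 (witness):
  At w0: Dia s is true, Dia p is true, so Dia s -> Dia p is true.
    At w0: Dia s requires s at some successor in {w1, w3, w4, w5, w6}.
      s holds at w4, so Dia s is true at w0.
    At w0: Dia p requires p at some successor in {w1, w3, w4, w5, w6}.
      p holds at w1, so Dia p is true at w0.

Yes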